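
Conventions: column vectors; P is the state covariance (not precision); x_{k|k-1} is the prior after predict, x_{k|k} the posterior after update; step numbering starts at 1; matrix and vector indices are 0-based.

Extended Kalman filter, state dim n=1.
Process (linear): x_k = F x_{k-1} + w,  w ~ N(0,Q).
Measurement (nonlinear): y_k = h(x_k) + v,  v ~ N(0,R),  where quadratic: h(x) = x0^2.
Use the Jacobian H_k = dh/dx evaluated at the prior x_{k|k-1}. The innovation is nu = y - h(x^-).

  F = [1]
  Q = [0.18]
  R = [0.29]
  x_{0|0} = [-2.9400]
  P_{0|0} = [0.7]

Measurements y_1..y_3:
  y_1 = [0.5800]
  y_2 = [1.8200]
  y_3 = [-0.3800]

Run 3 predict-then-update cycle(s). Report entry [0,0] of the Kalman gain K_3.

step 1: x^-=[-2.9400]  P^-=[0.8800]  H_jac=[-5.8800]  S=[30.7155]  K=[-0.1685]  nu=[-8.0636]  x^+=[-1.5816]  P^+=[0.0083]
step 2: x^-=[-1.5816]  P^-=[0.1883]  H_jac=[-3.1632]  S=[2.1742]  K=[-0.2740]  nu=[-0.6814]  x^+=[-1.3949]  P^+=[0.0251]
step 3: x^-=[-1.3949]  P^-=[0.2051]  H_jac=[-2.7898]  S=[1.8864]  K=[-0.3033]  nu=[-2.3257]  x^+=[-0.6894]  P^+=[0.0315]

K[0,0] = -0.3033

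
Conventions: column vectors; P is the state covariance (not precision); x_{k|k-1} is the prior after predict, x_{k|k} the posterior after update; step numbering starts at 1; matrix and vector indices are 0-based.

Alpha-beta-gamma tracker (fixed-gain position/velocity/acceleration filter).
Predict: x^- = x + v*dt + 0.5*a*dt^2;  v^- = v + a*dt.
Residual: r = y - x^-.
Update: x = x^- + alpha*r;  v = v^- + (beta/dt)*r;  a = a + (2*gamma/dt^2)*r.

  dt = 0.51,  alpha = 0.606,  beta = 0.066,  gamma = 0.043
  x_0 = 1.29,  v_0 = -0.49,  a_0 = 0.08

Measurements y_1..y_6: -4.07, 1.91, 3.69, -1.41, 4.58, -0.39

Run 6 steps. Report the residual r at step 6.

resid = -3.4417

step 1: x_pred=1.0505  r=-5.1205  x^+=-2.0525  v^+=-1.1119  a^+=-1.6131
step 2: x_pred=-2.8293  r=4.7393  x^+=0.0427  v^+=-1.3212  a^+=-0.0460
step 3: x_pred=-0.6371  r=4.3271  x^+=1.9851  v^+=-0.7847  a^+=1.3847
step 4: x_pred=1.7650  r=-3.1750  x^+=-0.1590  v^+=-0.4894  a^+=0.3349
step 5: x_pred=-0.3651  r=4.9451  x^+=2.6316  v^+=0.3214  a^+=1.9699
step 6: x_pred=3.0517  r=-3.4417  x^+=0.9660  v^+=0.8806  a^+=0.8320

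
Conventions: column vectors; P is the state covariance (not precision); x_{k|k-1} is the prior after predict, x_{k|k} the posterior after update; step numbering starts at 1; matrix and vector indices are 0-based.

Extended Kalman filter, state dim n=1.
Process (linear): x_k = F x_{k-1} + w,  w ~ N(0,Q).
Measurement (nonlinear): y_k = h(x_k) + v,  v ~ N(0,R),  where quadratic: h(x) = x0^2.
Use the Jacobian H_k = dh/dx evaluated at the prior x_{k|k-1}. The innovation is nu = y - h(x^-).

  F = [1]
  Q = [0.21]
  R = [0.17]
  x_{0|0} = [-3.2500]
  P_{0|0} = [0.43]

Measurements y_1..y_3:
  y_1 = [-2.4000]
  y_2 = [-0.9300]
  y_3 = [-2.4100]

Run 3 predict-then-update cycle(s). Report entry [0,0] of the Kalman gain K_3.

K[0,0] = -0.5816

step 1: x^-=[-3.2500]  P^-=[0.6400]  H_jac=[-6.5000]  S=[27.2100]  K=[-0.1529]  nu=[-12.9625]  x^+=[-1.2682]  P^+=[0.0040]
step 2: x^-=[-1.2682]  P^-=[0.2140]  H_jac=[-2.5365]  S=[1.5468]  K=[-0.3509]  nu=[-2.5384]  x^+=[-0.3775]  P^+=[0.0235]
step 3: x^-=[-0.3775]  P^-=[0.2335]  H_jac=[-0.7549]  S=[0.3031]  K=[-0.5816]  nu=[-2.5525]  x^+=[1.1072]  P^+=[0.1310]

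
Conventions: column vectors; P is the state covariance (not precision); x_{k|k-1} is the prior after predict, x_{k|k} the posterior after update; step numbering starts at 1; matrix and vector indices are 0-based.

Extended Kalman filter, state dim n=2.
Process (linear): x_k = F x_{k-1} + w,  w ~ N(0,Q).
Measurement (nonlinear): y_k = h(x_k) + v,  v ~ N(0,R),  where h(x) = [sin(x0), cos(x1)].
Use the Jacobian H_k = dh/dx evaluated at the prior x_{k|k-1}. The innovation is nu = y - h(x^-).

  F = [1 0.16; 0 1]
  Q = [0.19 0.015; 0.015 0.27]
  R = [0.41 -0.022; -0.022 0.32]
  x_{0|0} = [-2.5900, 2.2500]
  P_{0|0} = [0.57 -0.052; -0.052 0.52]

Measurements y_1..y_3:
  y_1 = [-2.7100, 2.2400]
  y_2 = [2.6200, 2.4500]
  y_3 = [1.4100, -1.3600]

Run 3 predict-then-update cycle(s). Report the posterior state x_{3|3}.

step 1: x^-=[-2.2300, 2.2500]  P^-=[0.7567 0.0462; 0.0462 0.7900]  H_jac=[-0.6125 0.0000; 0.0000 -0.7781]  S=[0.6939 0.0000; 0.0000 0.7983]  K=[-0.6679 -0.0450; -0.0408 -0.7700]  nu=[-1.9195, 2.8682]  x^+=[-1.0770, 0.1197]  P^+=[0.4455 -0.0004; -0.0004 0.3155]
step 2: x^-=[-1.0579, 0.1197]  P^-=[0.6435 0.0651; 0.0651 0.5855]  H_jac=[0.4907 0.0000; 0.0000 -0.1194]  S=[0.5650 -0.0258; -0.0258 0.3283]  K=[0.5599 0.0203; 0.0470 -0.2093]  nu=[3.4913, 1.4572]  x^+=[0.9264, -0.0211]  P^+=[0.4668 0.0486; 0.0486 0.5694]
step 3: x^-=[0.9230, -0.0211]  P^-=[0.6870 0.1548; 0.1548 0.8394]  H_jac=[0.6034 0.0000; 0.0000 0.0211]  S=[0.6601 -0.0200; -0.0200 0.3204]  K=[0.6295 0.0496; 0.1434 0.0643]  nu=[0.6126, -2.3598]  x^+=[1.1917, -0.0851]  P^+=[0.4259 0.0951; 0.0951 0.8249]

x_post = [1.1917, -0.0851]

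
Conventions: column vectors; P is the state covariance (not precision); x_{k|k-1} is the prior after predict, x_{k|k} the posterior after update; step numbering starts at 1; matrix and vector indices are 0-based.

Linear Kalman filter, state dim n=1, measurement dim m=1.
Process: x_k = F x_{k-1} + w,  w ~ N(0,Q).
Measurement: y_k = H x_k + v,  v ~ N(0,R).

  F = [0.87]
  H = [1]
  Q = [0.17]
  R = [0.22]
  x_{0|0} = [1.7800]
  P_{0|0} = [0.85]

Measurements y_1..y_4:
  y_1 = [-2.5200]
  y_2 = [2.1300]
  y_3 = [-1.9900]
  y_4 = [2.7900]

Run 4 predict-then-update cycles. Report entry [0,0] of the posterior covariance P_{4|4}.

step 1: x^-=[1.5486]  P^-=[0.8134]  S=[1.0334]  K=[0.7871]  nu=[-4.0686]  x^+=[-1.6538]  P^+=[0.1732]
step 2: x^-=[-1.4388]  P^-=[0.3011]  S=[0.5211]  K=[0.5778]  nu=[3.5688]  x^+=[0.6232]  P^+=[0.1271]
step 3: x^-=[0.5422]  P^-=[0.2662]  S=[0.4862]  K=[0.5475]  nu=[-2.5322]  x^+=[-0.8442]  P^+=[0.1205]
step 4: x^-=[-0.7345]  P^-=[0.2612]  S=[0.4812]  K=[0.5428]  nu=[3.5245]  x^+=[1.1785]  P^+=[0.1194]

P_post[0,0] = 0.1194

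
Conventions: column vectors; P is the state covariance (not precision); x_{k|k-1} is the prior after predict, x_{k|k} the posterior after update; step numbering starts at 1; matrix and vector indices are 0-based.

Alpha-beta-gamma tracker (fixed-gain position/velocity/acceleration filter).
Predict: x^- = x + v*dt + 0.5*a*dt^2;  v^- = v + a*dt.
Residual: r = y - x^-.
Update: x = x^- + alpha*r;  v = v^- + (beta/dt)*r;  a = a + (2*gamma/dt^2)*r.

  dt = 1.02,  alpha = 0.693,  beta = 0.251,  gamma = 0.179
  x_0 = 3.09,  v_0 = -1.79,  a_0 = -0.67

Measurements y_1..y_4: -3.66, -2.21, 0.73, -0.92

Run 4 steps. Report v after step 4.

v_post = 0.5419

step 1: x_pred=0.9157  r=-4.5757  x^+=-2.2553  v^+=-3.5994  a^+=-2.2445
step 2: x_pred=-7.0942  r=4.8842  x^+=-3.7095  v^+=-4.6868  a^+=-0.5638
step 3: x_pred=-8.7833  r=9.5133  x^+=-2.1906  v^+=-2.9209  a^+=2.7097
step 4: x_pred=-3.7604  r=2.8404  x^+=-1.7920  v^+=0.5419  a^+=3.6871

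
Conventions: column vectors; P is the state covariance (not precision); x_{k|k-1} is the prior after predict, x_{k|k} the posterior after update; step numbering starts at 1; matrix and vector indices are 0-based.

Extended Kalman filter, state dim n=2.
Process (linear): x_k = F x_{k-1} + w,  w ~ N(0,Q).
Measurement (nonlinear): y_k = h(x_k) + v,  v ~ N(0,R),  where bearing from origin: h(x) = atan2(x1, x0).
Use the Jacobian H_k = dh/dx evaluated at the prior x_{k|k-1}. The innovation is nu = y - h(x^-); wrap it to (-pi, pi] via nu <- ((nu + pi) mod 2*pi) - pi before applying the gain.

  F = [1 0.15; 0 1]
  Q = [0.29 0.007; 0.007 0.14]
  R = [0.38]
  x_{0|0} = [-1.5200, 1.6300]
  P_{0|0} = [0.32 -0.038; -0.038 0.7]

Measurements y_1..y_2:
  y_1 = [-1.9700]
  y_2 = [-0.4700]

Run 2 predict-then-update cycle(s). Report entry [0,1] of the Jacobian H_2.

H_jac[0,1] = -0.4344

step 1: x^-=[-1.2755, 1.6300]  P^-=[0.6143 0.0740; 0.0740 0.8400]  H_jac=[-0.3805 -0.2977]  S=[0.5602]  K=[-0.4566; -0.4967]  nu=[2.0784]  x^+=[-2.2246, 0.5976]  P^+=[0.4975 -0.0531; -0.0531 0.7018]
step 2: x^-=[-2.1349, 0.5976]  P^-=[0.7874 0.0592; 0.0592 0.8418]  H_jac=[-0.1216 -0.4344]  S=[0.5567]  K=[-0.2182; -0.6697]  nu=[2.9445]  x^+=[-2.7773, -1.3744]  P^+=[0.7609 -0.0221; -0.0221 0.5921]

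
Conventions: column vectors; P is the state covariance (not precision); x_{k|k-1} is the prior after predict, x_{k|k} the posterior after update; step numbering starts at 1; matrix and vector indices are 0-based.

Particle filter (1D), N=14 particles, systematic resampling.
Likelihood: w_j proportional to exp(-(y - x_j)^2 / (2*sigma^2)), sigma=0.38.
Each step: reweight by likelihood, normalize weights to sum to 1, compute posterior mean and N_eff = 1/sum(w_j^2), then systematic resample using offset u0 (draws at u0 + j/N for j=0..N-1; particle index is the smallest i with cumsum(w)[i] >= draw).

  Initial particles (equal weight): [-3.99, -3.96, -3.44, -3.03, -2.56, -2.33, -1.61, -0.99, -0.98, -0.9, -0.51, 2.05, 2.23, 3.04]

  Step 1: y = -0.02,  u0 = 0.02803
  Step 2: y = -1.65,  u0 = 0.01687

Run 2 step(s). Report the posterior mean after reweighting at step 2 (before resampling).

post_mean = -0.8922

step 1: w=[0.0000, 0.0000, 0.0000, 0.0000, 0.0000, 0.0000, 0.0003, 0.0659, 0.0705, 0.1173, 0.7461, 0.0000, 0.0000, 0.0000]  mean=-0.6208  Neff=1.7251  idx=[7, 8, 9, 9, 10, 10, 10, 10, 10, 10, 10, 10, 10, 10]
step 2: w=[0.2670, 0.2549, 0.1720, 0.1720, 0.0134, 0.0134, 0.0134, 0.0134, 0.0134, 0.0134, 0.0134, 0.0134, 0.0134, 0.0134]  mean=-0.8922  Neff=5.0696  idx=[0, 0, 0, 0, 1, 1, 1, 1, 2, 2, 3, 3, 4, 9]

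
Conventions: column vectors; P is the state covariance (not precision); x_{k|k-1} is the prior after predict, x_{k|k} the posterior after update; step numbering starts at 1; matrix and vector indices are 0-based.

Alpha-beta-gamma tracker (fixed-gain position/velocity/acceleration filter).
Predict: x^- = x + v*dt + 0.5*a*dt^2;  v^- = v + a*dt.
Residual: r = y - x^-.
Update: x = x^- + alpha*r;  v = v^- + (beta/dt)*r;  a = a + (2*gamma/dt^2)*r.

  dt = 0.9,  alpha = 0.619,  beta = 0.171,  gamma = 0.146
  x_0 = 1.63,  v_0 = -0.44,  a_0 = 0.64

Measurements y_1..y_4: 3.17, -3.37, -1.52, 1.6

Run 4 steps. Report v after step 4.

v_post = -1.3442

step 1: x_pred=1.4932  r=1.6768  x^+=2.5311  v^+=0.4546  a^+=1.2445
step 2: x_pred=3.4443  r=-6.8143  x^+=-0.7738  v^+=0.2799  a^+=-1.2120
step 3: x_pred=-1.0127  r=-0.5073  x^+=-1.3267  v^+=-0.9073  a^+=-1.3949
step 4: x_pred=-2.7082  r=4.3082  x^+=-0.0414  v^+=-1.3442  a^+=0.1582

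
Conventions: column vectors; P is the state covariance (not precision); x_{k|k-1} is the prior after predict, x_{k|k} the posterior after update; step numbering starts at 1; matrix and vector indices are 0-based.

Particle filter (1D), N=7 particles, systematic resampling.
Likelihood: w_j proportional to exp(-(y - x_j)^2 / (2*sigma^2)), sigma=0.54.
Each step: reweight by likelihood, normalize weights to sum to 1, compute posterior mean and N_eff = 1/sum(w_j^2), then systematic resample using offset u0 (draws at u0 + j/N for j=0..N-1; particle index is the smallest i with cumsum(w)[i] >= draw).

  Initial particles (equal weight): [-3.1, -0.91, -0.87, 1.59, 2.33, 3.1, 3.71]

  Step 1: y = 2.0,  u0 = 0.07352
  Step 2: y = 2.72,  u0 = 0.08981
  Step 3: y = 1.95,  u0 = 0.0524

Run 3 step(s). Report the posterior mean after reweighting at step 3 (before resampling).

step 1: w=[0.0000, 0.0000, 0.0000, 0.4380, 0.4848, 0.0734, 0.0039]  mean=2.0678  Neff=2.3137  idx=[3, 3, 3, 4, 4, 4, 5]
step 2: w=[0.0327, 0.0327, 0.0327, 0.2248, 0.2248, 0.2248, 0.2277]  mean=2.4328  Neff=4.8400  idx=[2, 3, 4, 4, 5, 6, 6]
step 3: w=[0.1939, 0.1890, 0.1890, 0.1890, 0.1890, 0.0251, 0.0251]  mean=2.2252  Neff=5.5029  idx=[0, 1, 1, 2, 3, 4, 4]

post_mean = 2.2252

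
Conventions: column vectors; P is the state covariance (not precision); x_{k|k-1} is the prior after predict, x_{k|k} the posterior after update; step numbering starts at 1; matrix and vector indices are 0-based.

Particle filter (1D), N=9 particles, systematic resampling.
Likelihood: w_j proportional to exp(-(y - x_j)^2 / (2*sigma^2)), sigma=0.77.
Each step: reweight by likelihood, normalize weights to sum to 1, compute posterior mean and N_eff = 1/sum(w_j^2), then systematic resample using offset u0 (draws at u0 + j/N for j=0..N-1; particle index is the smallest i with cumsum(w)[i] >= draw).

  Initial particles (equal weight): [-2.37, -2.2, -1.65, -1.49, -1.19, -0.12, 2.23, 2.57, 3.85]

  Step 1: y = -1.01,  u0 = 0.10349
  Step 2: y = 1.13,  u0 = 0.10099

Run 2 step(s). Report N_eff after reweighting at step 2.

N_eff = 2.2306

step 1: w=[0.0595, 0.0858, 0.2005, 0.2332, 0.2756, 0.1452, 0.0000, 0.0000, 0.0000]  mean=-1.3536  Neff=4.9365  idx=[1, 2, 2, 3, 3, 4, 4, 5, 5]
step 2: w=[0.0002, 0.0026, 0.0026, 0.0054, 0.0054, 0.0189, 0.0189, 0.4730, 0.4730]  mean=-0.1835  Neff=2.2306  idx=[7, 7, 7, 7, 8, 8, 8, 8, 8]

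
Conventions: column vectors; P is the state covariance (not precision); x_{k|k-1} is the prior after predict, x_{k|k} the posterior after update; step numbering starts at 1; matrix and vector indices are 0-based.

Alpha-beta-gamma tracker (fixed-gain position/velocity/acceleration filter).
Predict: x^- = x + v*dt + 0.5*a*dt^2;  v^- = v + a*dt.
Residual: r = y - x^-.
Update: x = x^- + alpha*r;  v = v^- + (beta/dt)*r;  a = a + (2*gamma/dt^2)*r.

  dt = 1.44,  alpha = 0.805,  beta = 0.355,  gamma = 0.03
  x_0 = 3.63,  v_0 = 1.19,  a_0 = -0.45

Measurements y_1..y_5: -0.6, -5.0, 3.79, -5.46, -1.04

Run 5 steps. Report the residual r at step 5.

resid = 7.3520

step 1: x_pred=4.8770  r=-5.4770  x^+=0.4680  v^+=-0.8082  a^+=-0.6085
step 2: x_pred=-1.3267  r=-3.6733  x^+=-4.2837  v^+=-2.5900  a^+=-0.7148
step 3: x_pred=-8.7544  r=12.5444  x^+=1.3438  v^+=-0.5267  a^+=-0.3518
step 4: x_pred=0.2206  r=-5.6806  x^+=-4.3523  v^+=-2.4337  a^+=-0.5162
step 5: x_pred=-8.3920  r=7.3520  x^+=-2.4736  v^+=-1.3645  a^+=-0.3034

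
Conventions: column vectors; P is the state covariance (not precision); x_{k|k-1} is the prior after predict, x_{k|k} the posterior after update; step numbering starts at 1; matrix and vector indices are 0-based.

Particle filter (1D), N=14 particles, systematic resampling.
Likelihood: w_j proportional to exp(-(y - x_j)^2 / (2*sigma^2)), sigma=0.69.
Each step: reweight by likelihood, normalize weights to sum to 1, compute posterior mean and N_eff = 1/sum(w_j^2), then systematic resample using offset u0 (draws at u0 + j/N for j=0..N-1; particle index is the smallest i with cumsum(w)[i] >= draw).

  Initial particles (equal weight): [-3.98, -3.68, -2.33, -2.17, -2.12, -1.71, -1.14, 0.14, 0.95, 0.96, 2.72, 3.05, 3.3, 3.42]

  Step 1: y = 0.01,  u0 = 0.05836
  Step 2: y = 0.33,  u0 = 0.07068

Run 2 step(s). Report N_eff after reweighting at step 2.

N_eff = 12.0723

step 1: w=[0.0000, 0.0000, 0.0015, 0.0033, 0.0041, 0.0215, 0.1200, 0.4727, 0.1902, 0.1865, 0.0002, 0.0000, 0.0000, 0.0000]  mean=0.2337  Neff=3.2337  idx=[6, 6, 7, 7, 7, 7, 7, 7, 8, 8, 8, 9, 9, 9]
step 2: w=[0.0104, 0.0104, 0.0966, 0.0966, 0.0966, 0.0966, 0.0966, 0.0966, 0.0670, 0.0670, 0.0670, 0.0661, 0.0661, 0.0661]  mean=0.4390  Neff=12.0723  idx=[2, 3, 3, 4, 5, 6, 6, 7, 8, 9, 10, 11, 12, 13]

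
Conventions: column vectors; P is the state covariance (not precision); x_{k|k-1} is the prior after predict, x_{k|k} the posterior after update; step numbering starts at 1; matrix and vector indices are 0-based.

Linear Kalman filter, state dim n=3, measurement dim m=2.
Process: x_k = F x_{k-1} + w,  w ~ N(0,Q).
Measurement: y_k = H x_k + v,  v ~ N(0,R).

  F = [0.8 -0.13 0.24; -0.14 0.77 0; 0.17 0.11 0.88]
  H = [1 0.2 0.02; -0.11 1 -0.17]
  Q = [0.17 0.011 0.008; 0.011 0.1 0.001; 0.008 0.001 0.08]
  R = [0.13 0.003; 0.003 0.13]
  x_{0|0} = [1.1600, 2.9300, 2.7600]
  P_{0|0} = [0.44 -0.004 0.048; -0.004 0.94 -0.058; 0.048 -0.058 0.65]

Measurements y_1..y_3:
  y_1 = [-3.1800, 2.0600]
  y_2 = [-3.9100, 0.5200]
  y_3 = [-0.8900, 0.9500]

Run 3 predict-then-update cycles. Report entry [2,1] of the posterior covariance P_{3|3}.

step 1: x^-=[1.2095, 2.0937, 2.9483]  P^-=[0.5278 -0.1472 0.2323; -0.1472 0.6668 0.0245; 0.2323 0.0245 0.6104]  S=[0.6353 -0.1081; -0.1081 0.8536]  K=[0.7593 -0.1906; 0.1168 0.8101; 0.3798 -0.0747]  nu=[-4.8672, 0.6006]  x^+=[-2.6007, 2.0118, 1.0549]  P^+=[0.0992 -0.0077 0.0229; -0.0077 0.1185 0.0803; 0.0229 0.0803 0.5079]
step 2: x^-=[-2.0889, 1.9132, 0.7075]  P^-=[0.2702 -0.0028 0.1366; -0.0028 0.1738 0.0594; 0.1366 0.0594 0.4997]  S=[0.4121 -0.0207; -0.0207 0.3071]  K=[0.6539 -0.1373; 0.1077 0.5415; 0.3791 -0.1067]  nu=[-2.2179, -1.5027]  x^+=[-3.3328, 0.8606, 0.0270]  P^+=[0.0844 -0.0019 0.0274; -0.0019 0.0814 0.0643; 0.0274 0.0643 0.4353]
step 3: x^-=[-2.7716, 1.1292, -0.4481]  P^-=[0.2574 0.0031 0.1249; 0.0031 0.1504 0.0458; 0.1249 0.0458 0.4411]  S=[0.4002 -0.0158; -0.0158 0.2846]  K=[0.6459 -0.1272; 0.1052 0.5055; 0.3518 -0.1311]  nu=[1.6647, -0.5603]  x^+=[-1.6250, 1.0212, 0.2110]  P^+=[0.0832 -0.0008 0.0271; -0.0008 0.0749 0.0525; 0.0271 0.0525 0.3852]

P_post[2,1] = 0.0525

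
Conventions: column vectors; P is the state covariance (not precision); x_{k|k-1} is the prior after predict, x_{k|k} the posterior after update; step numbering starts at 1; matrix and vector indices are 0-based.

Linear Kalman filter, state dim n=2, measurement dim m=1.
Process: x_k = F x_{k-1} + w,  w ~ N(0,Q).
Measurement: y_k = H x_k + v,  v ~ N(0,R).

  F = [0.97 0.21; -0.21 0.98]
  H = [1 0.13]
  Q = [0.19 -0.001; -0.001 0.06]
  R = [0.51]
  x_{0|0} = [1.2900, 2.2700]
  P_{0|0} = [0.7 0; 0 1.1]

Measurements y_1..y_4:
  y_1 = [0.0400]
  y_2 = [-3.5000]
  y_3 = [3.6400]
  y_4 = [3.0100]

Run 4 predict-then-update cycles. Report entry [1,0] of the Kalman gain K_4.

K[1,0] = 0.3054

step 1: x^-=[1.7280, 1.9537]  P^-=[0.8971 0.0828; 0.0828 1.1473]  S=[1.4481]  K=[0.6270; 0.1602]  nu=[-1.9420]  x^+=[0.5104, 1.6426]  P^+=[0.3279 -0.0626; -0.0626 1.1102]
step 2: x^-=[0.8401, 1.5026]  P^-=[0.5220 0.1039; 0.1039 1.1664]  S=[1.0787]  K=[0.4964; 0.2369]  nu=[-4.5354]  x^+=[-1.4114, 0.4282]  P^+=[0.2562 -0.0230; -0.0230 1.1059]
step 3: x^-=[-1.2791, 0.7160]  P^-=[0.4704 0.1536; 0.1536 1.1428]  S=[1.0397]  K=[0.4717; 0.2906]  nu=[4.8260]  x^+=[0.9973, 2.1187]  P^+=[0.2391 0.0111; 0.0111 1.0550]
step 4: x^-=[1.4123, 1.8669]  P^-=[0.4660 0.1775; 0.1775 1.0792]  S=[1.0404]  K=[0.4701; 0.3054]  nu=[1.3550]  x^+=[2.0493, 2.2807]  P^+=[0.2361 0.0281; 0.0281 0.9822]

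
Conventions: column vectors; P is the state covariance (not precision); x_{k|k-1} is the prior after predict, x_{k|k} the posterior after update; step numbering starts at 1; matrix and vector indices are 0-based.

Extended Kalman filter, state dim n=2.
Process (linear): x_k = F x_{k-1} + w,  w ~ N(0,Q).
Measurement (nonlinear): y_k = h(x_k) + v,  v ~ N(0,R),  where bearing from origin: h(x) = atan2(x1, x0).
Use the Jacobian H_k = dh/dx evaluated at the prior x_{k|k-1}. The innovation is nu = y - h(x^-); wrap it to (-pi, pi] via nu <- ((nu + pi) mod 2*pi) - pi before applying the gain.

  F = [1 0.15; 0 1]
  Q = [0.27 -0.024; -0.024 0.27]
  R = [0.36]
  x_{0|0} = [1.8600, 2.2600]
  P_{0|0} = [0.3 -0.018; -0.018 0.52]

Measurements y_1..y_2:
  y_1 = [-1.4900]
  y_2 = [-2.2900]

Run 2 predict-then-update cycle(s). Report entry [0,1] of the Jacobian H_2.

H_jac[0,1] = 0.2723

step 1: x^-=[2.1990, 2.2600]  P^-=[0.5763 0.0360; 0.0360 0.7900]  H_jac=[-0.2273 0.2212]  S=[0.4248]  K=[-0.2896; 0.3920]  nu=[-2.2891]  x^+=[2.8620, 1.3626]  P^+=[0.5407 0.0842; 0.0842 0.7247]
step 2: x^-=[3.0663, 1.3626]  P^-=[0.8522 0.1689; 0.1689 0.9947]  H_jac=[-0.1210 0.2723]  S=[0.4351]  K=[-0.1313; 0.5756]  nu=[-2.7082]  x^+=[3.4219, -0.1962]  P^+=[0.8447 0.2018; 0.2018 0.8506]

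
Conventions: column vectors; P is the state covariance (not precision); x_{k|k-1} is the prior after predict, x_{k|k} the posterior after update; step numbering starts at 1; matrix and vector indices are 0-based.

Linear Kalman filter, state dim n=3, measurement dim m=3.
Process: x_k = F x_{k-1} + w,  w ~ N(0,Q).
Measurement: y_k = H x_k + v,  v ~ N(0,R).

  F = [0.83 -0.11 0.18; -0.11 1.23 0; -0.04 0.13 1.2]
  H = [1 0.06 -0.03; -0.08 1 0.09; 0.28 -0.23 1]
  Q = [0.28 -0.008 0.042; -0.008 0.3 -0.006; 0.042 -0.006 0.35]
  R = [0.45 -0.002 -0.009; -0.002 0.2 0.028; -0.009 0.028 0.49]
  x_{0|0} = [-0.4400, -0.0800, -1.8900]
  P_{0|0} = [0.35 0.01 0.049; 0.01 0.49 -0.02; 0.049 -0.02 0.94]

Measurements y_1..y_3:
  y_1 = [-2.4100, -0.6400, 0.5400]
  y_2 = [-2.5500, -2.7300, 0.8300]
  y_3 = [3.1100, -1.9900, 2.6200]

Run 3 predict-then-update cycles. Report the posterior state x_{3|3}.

step 1: x^-=[-0.6966, -0.0500, -2.2608]  P^-=[0.5711 -0.1013 0.2782; -0.1013 1.0429 0.0373; 0.2782 0.0373 1.7014]  S=[0.9974 -0.0658 0.3854; -0.0658 1.2792 -0.0805; 0.3854 -0.0805 2.4430]  K=[0.5131 -0.0623 0.1059; 0.0429 0.8217 -0.0742; -0.0434 0.1756 0.7374]  nu=[-1.7782, -0.4423, 2.9843]  x^+=[-1.2656, -0.7112, -0.0605]  P^+=[0.2290 0.0093 -0.0165; 0.0093 0.1611 0.0207; -0.0165 0.0207 0.3760]
step 2: x^-=[-0.9831, -0.7356, -0.1144]  P^-=[0.4445 -0.0362 0.0958; -0.0362 0.5439 0.0529; 0.0958 0.0529 0.9025]  S=[0.8870 -0.0358 0.1871; -0.0358 0.7680 0.0099; 0.1871 0.0099 1.4901]  K=[0.4730 -0.0614 0.0944; 0.0370 0.7208 -0.0647; -0.0435 0.1546 0.6199]  nu=[-1.5262, -2.0628, 1.0505]  x^+=[-1.4793, -2.3467, 0.2842]  P^+=[0.2112 0.0079 -0.0170; 0.0079 0.1412 0.0184; -0.0170 0.0184 0.3175]
step 3: x^-=[-0.9185, -2.7237, 0.0952]  P^-=[0.4302 -0.0339 0.0836; -0.0339 0.5141 0.0465; 0.0836 0.0465 0.8172]  S=[0.8735 -0.0349 0.1731; -0.0349 0.7361 0.0045; 0.1731 0.0045 1.3979]  K=[0.4662 -0.0610 0.0940; 0.0362 0.7099 -0.0649; -0.0418 0.1483 0.5984]  nu=[4.1948, 0.6517, 2.1556]  x^+=[1.2001, -2.2492, 1.3063]  P^+=[0.2081 0.0076 -0.0164; 0.0076 0.1391 0.0176; -0.0164 0.0176 0.3064]

x_post = [1.2001, -2.2492, 1.3063]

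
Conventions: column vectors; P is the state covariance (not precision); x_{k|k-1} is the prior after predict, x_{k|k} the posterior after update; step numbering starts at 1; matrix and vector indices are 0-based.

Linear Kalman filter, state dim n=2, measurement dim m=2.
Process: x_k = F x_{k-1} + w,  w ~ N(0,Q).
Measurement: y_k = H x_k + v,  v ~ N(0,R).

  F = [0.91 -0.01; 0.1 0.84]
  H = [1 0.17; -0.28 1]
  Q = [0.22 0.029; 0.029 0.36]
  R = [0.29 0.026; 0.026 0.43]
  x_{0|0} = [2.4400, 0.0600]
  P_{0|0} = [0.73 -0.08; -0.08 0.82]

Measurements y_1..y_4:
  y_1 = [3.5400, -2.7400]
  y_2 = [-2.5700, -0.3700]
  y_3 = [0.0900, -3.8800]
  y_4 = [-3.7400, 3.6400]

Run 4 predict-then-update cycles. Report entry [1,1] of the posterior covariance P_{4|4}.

step 1: x^-=[2.2198, 0.2944]  P^-=[0.8261 0.0275; 0.0275 0.9325]  S=[1.1523 -0.0206; -0.0206 1.4118]  K=[0.7185 -0.1339; 0.1732 0.6575]  nu=[1.2702, -2.4129]  x^+=[3.4554, -1.0722]  P^+=[0.2019 0.0176; 0.0176 0.2922]
step 2: x^-=[3.1552, -0.5551]  P^-=[0.3869 0.0584; 0.0584 0.5711]  S=[0.7132 0.0704; 0.0704 0.9988]  K=[0.5652 -0.0898; 0.1643 0.5439]  nu=[-5.6308, 1.0685]  x^+=[-0.1234, -0.8992]  P^+=[0.1581 0.0203; 0.0203 0.2438]
step 3: x^-=[-0.1033, -0.7677]  P^-=[0.3506 0.0569; 0.0569 0.5371]  S=[0.6754 0.0733; 0.0733 0.9627]  K=[0.5425 -0.0842; 0.1620 0.5290]  nu=[0.3238, -3.1413]  x^+=[0.3368, -2.3769]  P^+=[0.1517 0.0204; 0.0204 0.2374]
step 4: x^-=[0.3303, -1.9629]  P^-=[0.3453 0.0564; 0.0564 0.5324]  S=[0.6698 0.0735; 0.0735 0.9579]  K=[0.5389 -0.0834; 0.1614 0.5269]  nu=[-3.7366, 5.6954]  x^+=[-2.1587, 0.4350]  P^+=[0.1507 0.0203; 0.0203 0.2365]

P_post[1,1] = 0.2365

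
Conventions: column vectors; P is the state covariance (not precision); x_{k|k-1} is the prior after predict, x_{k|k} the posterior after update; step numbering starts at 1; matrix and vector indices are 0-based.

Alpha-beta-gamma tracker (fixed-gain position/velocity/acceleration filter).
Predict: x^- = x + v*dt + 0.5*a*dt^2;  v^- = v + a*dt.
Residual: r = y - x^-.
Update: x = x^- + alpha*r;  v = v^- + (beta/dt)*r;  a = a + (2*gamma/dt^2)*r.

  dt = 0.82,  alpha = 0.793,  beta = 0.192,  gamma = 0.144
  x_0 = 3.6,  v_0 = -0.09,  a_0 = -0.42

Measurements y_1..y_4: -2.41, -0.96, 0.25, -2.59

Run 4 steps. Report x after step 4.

x_post = -2.8275

step 1: x_pred=3.3850  r=-5.7950  x^+=-1.2104  v^+=-1.7913  a^+=-2.9021
step 2: x_pred=-3.6550  r=2.6950  x^+=-1.5179  v^+=-3.5400  a^+=-1.7478
step 3: x_pred=-5.0082  r=5.2582  x^+=-0.8385  v^+=-3.7420  a^+=0.5044
step 4: x_pred=-3.7373  r=1.1473  x^+=-2.8275  v^+=-3.0597  a^+=0.9958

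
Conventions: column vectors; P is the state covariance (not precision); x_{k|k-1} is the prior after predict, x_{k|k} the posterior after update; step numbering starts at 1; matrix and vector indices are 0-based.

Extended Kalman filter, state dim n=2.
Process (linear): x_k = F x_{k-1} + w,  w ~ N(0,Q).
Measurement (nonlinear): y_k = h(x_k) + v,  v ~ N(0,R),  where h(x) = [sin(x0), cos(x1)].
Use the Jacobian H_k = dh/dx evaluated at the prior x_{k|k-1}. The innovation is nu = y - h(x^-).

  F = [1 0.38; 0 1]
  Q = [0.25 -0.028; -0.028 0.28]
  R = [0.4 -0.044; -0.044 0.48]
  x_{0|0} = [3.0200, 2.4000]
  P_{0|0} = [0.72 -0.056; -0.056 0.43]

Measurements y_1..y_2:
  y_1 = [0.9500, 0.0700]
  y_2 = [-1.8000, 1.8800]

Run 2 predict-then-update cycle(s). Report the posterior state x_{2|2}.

x_post = [4.2144, 0.6786]

step 1: x^-=[3.9320, 2.4000]  P^-=[0.9895 0.0794; 0.0794 0.7100]  H_jac=[-0.7036 0.0000; 0.0000 -0.6755]  S=[0.8898 -0.0063; -0.0063 0.8039]  K=[-0.7829 -0.0728; -0.0670 -0.5971]  nu=[1.6606, 0.8074]  x^+=[2.5731, 1.8067]  P^+=[0.4406 0.0007; 0.0007 0.4199]
step 2: x^-=[3.2596, 1.8067]  P^-=[0.7518 0.1323; 0.1323 0.6999]  H_jac=[-0.9930 0.0000; 0.0000 -0.9723]  S=[1.1413 0.0838; 0.0838 1.1417]  K=[-0.6493 -0.0650; -0.0718 -0.5908]  nu=[-1.6823, 2.1137]  x^+=[4.2144, 0.6786]  P^+=[0.2587 0.0027; 0.0027 0.2884]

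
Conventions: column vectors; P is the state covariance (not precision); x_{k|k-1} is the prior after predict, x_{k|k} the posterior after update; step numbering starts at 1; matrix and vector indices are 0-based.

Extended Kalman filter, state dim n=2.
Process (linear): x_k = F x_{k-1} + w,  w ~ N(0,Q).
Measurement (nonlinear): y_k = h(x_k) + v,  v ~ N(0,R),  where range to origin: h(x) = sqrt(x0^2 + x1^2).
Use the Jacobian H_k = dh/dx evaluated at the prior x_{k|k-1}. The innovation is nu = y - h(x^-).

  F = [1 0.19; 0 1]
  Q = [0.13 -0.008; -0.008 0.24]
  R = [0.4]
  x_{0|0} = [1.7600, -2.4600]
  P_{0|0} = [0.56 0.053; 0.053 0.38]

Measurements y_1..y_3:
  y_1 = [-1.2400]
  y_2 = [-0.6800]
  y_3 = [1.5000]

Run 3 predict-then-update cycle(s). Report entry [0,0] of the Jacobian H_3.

H_jac[0,0] = -0.5787

step 1: x^-=[1.2926, -2.4600]  P^-=[0.7239 0.1172; 0.1172 0.6200]  H_jac=[0.4651 -0.8852]  S=[0.9460]  K=[0.2463; -0.5226]  nu=[-4.0189]  x^+=[0.3029, -0.3598]  P^+=[0.6665 0.2389; 0.2389 0.3617]
step 2: x^-=[0.2345, -0.3598]  P^-=[0.9003 0.2997; 0.2997 0.6017]  H_jac=[0.5461 -0.8377]  S=[0.8166]  K=[0.2947; -0.4169]  nu=[-1.1095]  x^+=[-0.0924, 0.1027]  P^+=[0.8294 0.4000; 0.4000 0.4598]
step 3: x^-=[-0.0729, 0.1027]  P^-=[1.1280 0.4793; 0.4793 0.6998]  H_jac=[-0.5787 0.8156]  S=[0.7908]  K=[-0.3311; 0.3709]  nu=[1.3741]  x^+=[-0.5279, 0.6124]  P^+=[1.0413 0.5765; 0.5765 0.5910]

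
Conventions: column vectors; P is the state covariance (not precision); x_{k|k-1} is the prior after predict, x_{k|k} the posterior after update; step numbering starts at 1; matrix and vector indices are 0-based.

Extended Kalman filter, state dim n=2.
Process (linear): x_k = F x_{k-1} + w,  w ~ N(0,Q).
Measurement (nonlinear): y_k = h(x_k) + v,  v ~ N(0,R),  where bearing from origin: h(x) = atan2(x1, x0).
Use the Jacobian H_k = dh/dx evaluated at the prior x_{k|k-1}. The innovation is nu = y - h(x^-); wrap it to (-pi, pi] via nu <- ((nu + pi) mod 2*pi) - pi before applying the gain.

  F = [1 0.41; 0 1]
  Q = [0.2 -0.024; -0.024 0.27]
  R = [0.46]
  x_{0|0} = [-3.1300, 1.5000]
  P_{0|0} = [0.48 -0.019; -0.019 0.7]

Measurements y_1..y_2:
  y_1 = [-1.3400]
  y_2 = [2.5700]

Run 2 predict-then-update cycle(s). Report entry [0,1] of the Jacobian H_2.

H_jac[0,1] = -0.3062

step 1: x^-=[-2.5150, 1.5000]  P^-=[0.7821 0.2440; 0.2440 0.9700]  H_jac=[-0.1749 -0.2933]  S=[0.5924]  K=[-0.3517; -0.5523]  nu=[2.3394]  x^+=[-3.3378, 0.2080]  P^+=[0.7088 0.1289; 0.1289 0.7893]
step 2: x^-=[-3.2525, 0.2080]  P^-=[1.1472 0.4285; 0.4285 1.0593]  H_jac=[-0.0196 -0.3062]  S=[0.5649]  K=[-0.2721; -0.5890]  nu=[-0.5077]  x^+=[-3.1144, 0.5071]  P^+=[1.1054 0.3380; 0.3380 0.8633]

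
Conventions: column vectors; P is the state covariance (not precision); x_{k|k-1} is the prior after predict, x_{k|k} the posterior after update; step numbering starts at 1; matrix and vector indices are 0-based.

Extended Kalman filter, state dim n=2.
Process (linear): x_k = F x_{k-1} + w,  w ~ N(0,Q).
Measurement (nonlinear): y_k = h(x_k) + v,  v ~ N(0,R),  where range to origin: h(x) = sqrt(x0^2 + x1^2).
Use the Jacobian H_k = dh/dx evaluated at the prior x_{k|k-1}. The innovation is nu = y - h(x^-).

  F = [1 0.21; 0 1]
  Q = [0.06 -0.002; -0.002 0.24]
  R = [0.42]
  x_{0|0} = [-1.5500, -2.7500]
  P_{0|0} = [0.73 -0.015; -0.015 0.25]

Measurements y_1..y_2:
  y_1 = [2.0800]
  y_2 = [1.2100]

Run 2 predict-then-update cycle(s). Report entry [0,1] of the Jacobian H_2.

H_jac[0,1] = -0.7561

step 1: x^-=[-2.1275, -2.7500]  P^-=[0.7947 0.0355; 0.0355 0.4900]  H_jac=[-0.6119 -0.7909]  S=[1.0585]  K=[-0.4860; -0.3867]  nu=[-1.3969]  x^+=[-1.4487, -2.2099]  P^+=[0.5448 -0.1634; -0.1634 0.3317]
step 2: x^-=[-1.9127, -2.2099]  P^-=[0.5508 -0.0957; -0.0957 0.5717]  H_jac=[-0.6544 -0.7561]  S=[0.8880]  K=[-0.3244; -0.4163]  nu=[-1.7127]  x^+=[-1.3572, -1.4969]  P^+=[0.4573 -0.2156; -0.2156 0.4179]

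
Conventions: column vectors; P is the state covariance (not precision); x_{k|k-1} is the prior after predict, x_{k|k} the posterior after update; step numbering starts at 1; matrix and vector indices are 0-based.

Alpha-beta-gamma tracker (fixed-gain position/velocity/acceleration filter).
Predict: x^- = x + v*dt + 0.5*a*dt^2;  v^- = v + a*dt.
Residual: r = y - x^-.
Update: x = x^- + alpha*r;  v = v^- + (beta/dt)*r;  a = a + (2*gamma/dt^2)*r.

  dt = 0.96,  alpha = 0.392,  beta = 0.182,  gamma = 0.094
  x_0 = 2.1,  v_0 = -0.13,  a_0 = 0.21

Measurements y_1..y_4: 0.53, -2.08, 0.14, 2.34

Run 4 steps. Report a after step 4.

a_post = 0.4807

step 1: x_pred=2.0720  r=-1.5420  x^+=1.4675  v^+=-0.2207  a^+=-0.1046
step 2: x_pred=1.2074  r=-3.2874  x^+=-0.0812  v^+=-0.9443  a^+=-0.7752
step 3: x_pred=-1.3450  r=1.4850  x^+=-0.7629  v^+=-1.4070  a^+=-0.4722
step 4: x_pred=-2.3312  r=4.6712  x^+=-0.5001  v^+=-0.9747  a^+=0.4807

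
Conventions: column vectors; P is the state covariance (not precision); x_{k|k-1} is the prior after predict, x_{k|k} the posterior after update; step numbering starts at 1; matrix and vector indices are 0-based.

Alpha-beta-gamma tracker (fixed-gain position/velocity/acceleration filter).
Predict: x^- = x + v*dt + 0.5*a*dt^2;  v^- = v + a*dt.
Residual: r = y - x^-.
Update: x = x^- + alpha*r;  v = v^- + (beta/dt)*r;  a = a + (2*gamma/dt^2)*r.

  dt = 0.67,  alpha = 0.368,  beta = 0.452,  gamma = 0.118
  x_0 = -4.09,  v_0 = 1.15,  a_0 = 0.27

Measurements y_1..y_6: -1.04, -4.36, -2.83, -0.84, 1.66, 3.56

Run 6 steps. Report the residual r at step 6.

step 1: x_pred=-3.2589  r=2.2189  x^+=-2.4423  v^+=2.8278  a^+=1.4365
step 2: x_pred=-0.2253  r=-4.1347  x^+=-1.7468  v^+=1.0009  a^+=-0.7372
step 3: x_pred=-1.2417  r=-1.5883  x^+=-1.8262  v^+=-0.5645  a^+=-1.5722
step 4: x_pred=-2.5573  r=1.7173  x^+=-1.9253  v^+=-0.4594  a^+=-0.6694
step 5: x_pred=-2.3834  r=4.0434  x^+=-0.8954  v^+=1.8199  a^+=1.4563
step 6: x_pred=0.6508  r=2.9092  x^+=1.7214  v^+=4.7583  a^+=2.9858

resid = 2.9092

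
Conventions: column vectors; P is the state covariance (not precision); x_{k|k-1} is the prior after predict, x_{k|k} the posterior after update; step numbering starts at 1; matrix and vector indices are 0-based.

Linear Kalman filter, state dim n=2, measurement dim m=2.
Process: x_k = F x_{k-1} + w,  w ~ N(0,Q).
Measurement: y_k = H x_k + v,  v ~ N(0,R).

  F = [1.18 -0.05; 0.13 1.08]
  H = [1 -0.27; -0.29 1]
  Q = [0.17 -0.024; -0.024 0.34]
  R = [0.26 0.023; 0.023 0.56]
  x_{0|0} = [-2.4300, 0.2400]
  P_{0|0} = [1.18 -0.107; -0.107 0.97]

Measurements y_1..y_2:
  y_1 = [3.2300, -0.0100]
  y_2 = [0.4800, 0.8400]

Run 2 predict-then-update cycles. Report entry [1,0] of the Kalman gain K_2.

step 1: x^-=[-2.8794, -0.0567]  P^-=[1.8281 -0.0310; -0.0310 1.4613]  S=[2.2114 -0.9352; -0.9352 2.1930]  K=[0.8811 0.1198; 0.1111 0.7178]  nu=[6.0941, -0.7883]  x^+=[2.3959, 0.0545]  P^+=[0.2771 0.1678; 0.1678 0.4532]
step 2: x^-=[2.8244, 0.3703]  P^-=[0.5372 0.2067; 0.2067 0.9204]  S=[0.7527 -0.1584; -0.1584 1.4057]  K=[0.6629 0.1109; 0.0751 0.6206]  nu=[-2.2445, 1.2888]  x^+=[1.4795, 1.0016]  P^+=[0.2124 0.1390; 0.1390 0.3896]

K[1,0] = 0.0751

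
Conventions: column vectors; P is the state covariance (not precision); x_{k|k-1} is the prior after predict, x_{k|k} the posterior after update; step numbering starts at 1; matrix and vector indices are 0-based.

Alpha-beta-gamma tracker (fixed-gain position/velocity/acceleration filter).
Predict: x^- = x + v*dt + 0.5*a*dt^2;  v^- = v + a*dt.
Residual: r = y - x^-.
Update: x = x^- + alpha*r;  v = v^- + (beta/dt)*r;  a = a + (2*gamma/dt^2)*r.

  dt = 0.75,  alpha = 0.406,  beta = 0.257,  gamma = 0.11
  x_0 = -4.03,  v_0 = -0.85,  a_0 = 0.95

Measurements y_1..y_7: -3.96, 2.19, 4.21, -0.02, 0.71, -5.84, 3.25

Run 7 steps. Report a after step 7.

a_post = -6.5953

step 1: x_pred=-4.4003  r=0.4403  x^+=-4.2215  v^+=0.0134  a^+=1.1222
step 2: x_pred=-3.8959  r=6.0859  x^+=-1.4250  v^+=2.9405  a^+=3.5025
step 3: x_pred=1.7654  r=2.4446  x^+=2.7579  v^+=6.4050  a^+=4.4586
step 4: x_pred=8.8156  r=-8.8356  x^+=5.2284  v^+=6.7213  a^+=1.0029
step 5: x_pred=10.5514  r=-9.8414  x^+=6.5558  v^+=4.1011  a^+=-2.8462
step 6: x_pred=8.8311  r=-14.6711  x^+=2.8746  v^+=-3.0609  a^+=-8.5842
step 7: x_pred=-1.8353  r=5.0853  x^+=0.2293  v^+=-7.7565  a^+=-6.5953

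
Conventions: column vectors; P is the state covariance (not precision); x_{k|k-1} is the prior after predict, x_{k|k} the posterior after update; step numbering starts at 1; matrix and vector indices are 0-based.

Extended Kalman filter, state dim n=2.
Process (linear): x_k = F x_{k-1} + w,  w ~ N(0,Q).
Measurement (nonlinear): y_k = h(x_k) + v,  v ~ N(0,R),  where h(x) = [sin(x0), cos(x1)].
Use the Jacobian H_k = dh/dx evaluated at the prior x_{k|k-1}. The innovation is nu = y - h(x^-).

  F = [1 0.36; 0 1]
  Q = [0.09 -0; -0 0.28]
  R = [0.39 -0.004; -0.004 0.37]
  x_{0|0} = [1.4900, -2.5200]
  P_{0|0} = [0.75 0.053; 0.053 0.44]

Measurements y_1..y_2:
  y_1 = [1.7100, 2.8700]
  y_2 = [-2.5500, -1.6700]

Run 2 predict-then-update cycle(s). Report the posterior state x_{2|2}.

x_post = [2.7011, 0.6573]

step 1: x^-=[0.5828, -2.5200]  P^-=[0.9352 0.2114; 0.2114 0.7200]  H_jac=[0.8349 0.0000; 0.0000 0.5823]  S=[1.0419 0.0988; 0.0988 0.6142]  K=[0.7417 0.0811; 0.1063 0.6656]  nu=[1.1596, 3.6830]  x^+=[1.7418, 0.0546]  P^+=[0.3461 0.0465; 0.0465 0.4222]
step 2: x^-=[1.7614, 0.0546]  P^-=[0.5242 0.1984; 0.1984 0.7022]  H_jac=[-0.1895 0.0000; 0.0000 -0.0546]  S=[0.4088 -0.0019; -0.0019 0.3721]  K=[-0.2431 -0.0304; -0.0925 -0.1035]  nu=[-3.5319, -2.6685]  x^+=[2.7011, 0.6573]  P^+=[0.4998 0.1881; 0.1881 0.6947]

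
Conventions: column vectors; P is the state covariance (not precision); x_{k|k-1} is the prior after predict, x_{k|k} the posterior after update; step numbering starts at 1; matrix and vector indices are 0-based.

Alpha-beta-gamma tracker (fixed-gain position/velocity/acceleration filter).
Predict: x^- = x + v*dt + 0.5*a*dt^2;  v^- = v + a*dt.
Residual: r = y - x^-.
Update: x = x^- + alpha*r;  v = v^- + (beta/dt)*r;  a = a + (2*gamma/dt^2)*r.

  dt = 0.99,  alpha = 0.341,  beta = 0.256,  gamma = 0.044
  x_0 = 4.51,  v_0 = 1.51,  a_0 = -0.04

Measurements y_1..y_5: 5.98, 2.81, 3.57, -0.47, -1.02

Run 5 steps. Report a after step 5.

step 1: x_pred=5.9853  r=-0.0053  x^+=5.9835  v^+=1.4690  a^+=-0.0405
step 2: x_pred=7.4180  r=-4.6080  x^+=5.8467  v^+=0.2374  a^+=-0.4542
step 3: x_pred=5.8591  r=-2.2891  x^+=5.0785  v^+=-0.8042  a^+=-0.6597
step 4: x_pred=3.9591  r=-4.4291  x^+=2.4487  v^+=-2.6026  a^+=-1.0574
step 5: x_pred=-0.6461  r=-0.3739  x^+=-0.7736  v^+=-3.7462  a^+=-1.0910

a_post = -1.0910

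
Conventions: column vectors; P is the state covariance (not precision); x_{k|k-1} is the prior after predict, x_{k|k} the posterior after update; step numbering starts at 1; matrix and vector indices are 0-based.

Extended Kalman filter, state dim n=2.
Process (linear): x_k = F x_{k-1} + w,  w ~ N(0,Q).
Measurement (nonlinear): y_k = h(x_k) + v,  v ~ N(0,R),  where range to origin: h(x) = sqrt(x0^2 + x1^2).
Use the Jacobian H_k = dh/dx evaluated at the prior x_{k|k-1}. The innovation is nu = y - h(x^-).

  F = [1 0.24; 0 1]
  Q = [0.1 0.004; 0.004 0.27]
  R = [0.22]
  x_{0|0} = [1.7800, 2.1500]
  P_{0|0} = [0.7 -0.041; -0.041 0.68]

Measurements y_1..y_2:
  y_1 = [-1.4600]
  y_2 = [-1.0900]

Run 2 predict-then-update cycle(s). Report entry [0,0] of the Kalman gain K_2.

K[0,0] = -0.1412

step 1: x^-=[2.2960, 2.1500]  P^-=[0.8195 0.1262; 0.1262 0.9500]  H_jac=[0.7299 0.6835]  S=[1.2264]  K=[0.5581; 0.6046]  nu=[-4.6055]  x^+=[-0.2743, -0.6344]  P^+=[0.4375 -0.2876; -0.2876 0.5017]
step 2: x^-=[-0.4265, -0.6344]  P^-=[0.4284 -0.1632; -0.1632 0.7717]  H_jac=[-0.5579 -0.8299]  S=[0.7337]  K=[-0.1412; -0.7488]  nu=[-1.8545]  x^+=[-0.1647, 0.7542]  P^+=[0.4137 -0.2407; -0.2407 0.3603]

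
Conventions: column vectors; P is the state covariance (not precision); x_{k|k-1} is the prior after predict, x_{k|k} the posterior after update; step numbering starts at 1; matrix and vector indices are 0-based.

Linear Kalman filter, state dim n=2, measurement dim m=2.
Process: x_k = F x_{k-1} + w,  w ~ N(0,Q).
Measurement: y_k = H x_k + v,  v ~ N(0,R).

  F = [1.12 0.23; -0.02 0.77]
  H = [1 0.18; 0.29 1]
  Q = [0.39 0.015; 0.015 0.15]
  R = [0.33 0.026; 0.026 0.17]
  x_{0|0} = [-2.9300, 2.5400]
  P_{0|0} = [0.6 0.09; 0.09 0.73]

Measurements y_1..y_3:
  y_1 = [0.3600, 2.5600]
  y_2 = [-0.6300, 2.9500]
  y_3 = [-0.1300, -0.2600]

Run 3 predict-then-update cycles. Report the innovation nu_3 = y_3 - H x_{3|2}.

innov = [-0.3906, -2.3060]

step 1: x^-=[-2.6974, 2.0144]  P^-=[1.2276 0.2080; 0.2080 0.5803]  S=[1.6513 0.7054; 0.7054 0.9742]  K=[0.7511 0.0352; -0.1327 0.7537]  nu=[2.6948, 1.3278]  x^+=[-0.6267, 2.6576]  P^+=[0.2576 -0.0492; -0.0492 0.1389]
step 2: x^-=[-0.0907, 2.0589]  P^-=[0.6952 -0.0084; -0.0084 0.2340]  S=[1.0297 0.2609; 0.2609 0.4576]  K=[0.6623 0.0446; -0.1116 0.5697]  nu=[-0.9099, 0.9174]  x^+=[-0.6524, 2.6830]  P^+=[0.2271 -0.0411; -0.0411 0.1058]
step 3: x^-=[-0.1136, 2.0790]  P^-=[0.6593 -0.0066; -0.0066 0.2141]  S=[0.9939 0.2488; 0.2488 0.4358]  K=[0.6489 0.0532; -0.1047 0.5468]  nu=[-0.3906, -2.3060]  x^+=[-0.4897, 0.8589]  P^+=[0.2225 -0.0386; -0.0386 0.1014]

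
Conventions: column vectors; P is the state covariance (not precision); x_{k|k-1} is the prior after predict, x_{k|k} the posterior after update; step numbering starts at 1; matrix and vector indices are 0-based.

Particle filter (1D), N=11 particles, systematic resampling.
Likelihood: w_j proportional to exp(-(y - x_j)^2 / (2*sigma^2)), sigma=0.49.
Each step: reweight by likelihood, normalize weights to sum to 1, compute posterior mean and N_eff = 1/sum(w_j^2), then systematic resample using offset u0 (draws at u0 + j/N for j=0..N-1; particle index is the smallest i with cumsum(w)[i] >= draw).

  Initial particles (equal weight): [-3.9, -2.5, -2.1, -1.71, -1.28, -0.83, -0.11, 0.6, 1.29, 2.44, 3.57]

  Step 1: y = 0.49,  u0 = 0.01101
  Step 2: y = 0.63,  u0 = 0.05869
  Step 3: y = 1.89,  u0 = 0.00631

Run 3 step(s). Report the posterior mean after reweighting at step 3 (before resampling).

step 1: w=[0.0000, 0.0000, 0.0000, 0.0000, 0.0008, 0.0153, 0.2716, 0.5605, 0.1516, 0.0002, 0.0000]  mean=0.4887  Neff=2.4325  idx=[5, 6, 6, 6, 7, 7, 7, 7, 7, 7, 8]
step 2: w=[0.0016, 0.0434, 0.0434, 0.0434, 0.1356, 0.1356, 0.1356, 0.1356, 0.1356, 0.1356, 0.0548]  mean=0.5431  Neff=8.4096  idx=[2, 4, 4, 5, 6, 6, 7, 8, 8, 9, 10]
step 3: w=[0.0003, 0.0415, 0.0415, 0.0415, 0.0415, 0.0415, 0.0415, 0.0415, 0.0415, 0.0415, 0.6266]  mean=1.0321  Neff=2.4504  idx=[1, 3, 5, 7, 9, 10, 10, 10, 10, 10, 10]

post_mean = 1.0321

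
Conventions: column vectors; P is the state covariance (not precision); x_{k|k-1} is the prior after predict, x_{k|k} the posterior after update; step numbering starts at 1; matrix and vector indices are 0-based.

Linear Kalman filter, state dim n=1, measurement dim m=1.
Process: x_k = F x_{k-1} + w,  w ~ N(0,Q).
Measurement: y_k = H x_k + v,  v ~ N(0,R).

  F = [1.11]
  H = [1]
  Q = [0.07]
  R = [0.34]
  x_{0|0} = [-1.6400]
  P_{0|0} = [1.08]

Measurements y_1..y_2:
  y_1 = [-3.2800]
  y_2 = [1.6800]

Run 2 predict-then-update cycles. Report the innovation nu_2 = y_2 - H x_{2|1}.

step 1: x^-=[-1.8204]  P^-=[1.4007]  S=[1.7407]  K=[0.8047]  nu=[-1.4596]  x^+=[-2.9949]  P^+=[0.2736]
step 2: x^-=[-3.3243]  P^-=[0.4071]  S=[0.7471]  K=[0.5449]  nu=[5.0043]  x^+=[-0.5975]  P^+=[0.1853]

innov = [5.0043]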